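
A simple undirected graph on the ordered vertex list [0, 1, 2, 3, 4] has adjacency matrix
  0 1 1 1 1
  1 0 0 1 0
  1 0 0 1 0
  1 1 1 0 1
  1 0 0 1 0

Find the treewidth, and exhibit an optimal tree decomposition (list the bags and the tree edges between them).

Treewidth 2.
One such decomposition:
Bags: B1 = {0, 3, 4}  B2 = {0, 1, 3}  B3 = {0, 2, 3}
Tree: B1–B2, B1–B3

Every bag has size at most 3, so the width is 3 − 1 = 2 and tw(G) ≤ 2. For the lower bound, the 3 vertices {0, 1, 3} are pairwise adjacent, and any tree decomposition puts a clique entirely inside one bag — forcing width ≥ 2. Therefore the treewidth is 2.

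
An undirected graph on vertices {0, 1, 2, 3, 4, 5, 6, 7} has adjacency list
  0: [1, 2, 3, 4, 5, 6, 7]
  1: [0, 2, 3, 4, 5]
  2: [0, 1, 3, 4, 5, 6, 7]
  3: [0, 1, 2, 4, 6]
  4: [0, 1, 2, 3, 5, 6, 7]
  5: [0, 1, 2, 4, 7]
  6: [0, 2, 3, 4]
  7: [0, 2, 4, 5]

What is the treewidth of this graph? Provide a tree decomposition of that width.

Treewidth 4.
One optimal decomposition is:
Bags: B1 = {0, 1, 2, 3, 4}  B2 = {0, 1, 2, 4, 5}  B3 = {0, 2, 3, 4, 6}  B4 = {0, 2, 4, 5, 7}
Tree: B1–B2, B1–B3, B2–B4

Every bag has size at most 5, so the width is 5 − 1 = 4 and tw(G) ≤ 4. For the lower bound, the 5 vertices {0, 1, 2, 3, 4} are pairwise adjacent, and any tree decomposition puts a clique entirely inside one bag — forcing width ≥ 4. The upper and lower bounds meet at 4, so that is the treewidth.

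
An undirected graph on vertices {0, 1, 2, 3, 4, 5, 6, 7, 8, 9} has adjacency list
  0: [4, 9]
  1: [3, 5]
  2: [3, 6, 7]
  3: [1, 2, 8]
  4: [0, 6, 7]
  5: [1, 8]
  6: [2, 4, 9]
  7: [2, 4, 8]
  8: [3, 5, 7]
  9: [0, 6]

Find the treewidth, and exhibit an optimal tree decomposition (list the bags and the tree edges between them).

Treewidth 2.
One such decomposition:
Bags: B1 = {1, 3, 5}  B2 = {3, 5, 8}  B3 = {2, 3, 8}  B4 = {2, 7, 8}  B5 = {2, 6, 7}  B6 = {4, 6, 7}  B7 = {4, 6, 9}  B8 = {0, 4, 9}
Tree: B1–B2, B2–B3, B3–B4, B4–B5, B5–B6, B6–B7, B7–B8

Each bag holds 3 vertices, so the decomposition has width 2, which upper-bounds the treewidth. The edges 1–5–8–3–1 form a cycle, so G is not a tree and its treewidth is at least 2. Hence tw(G) = 2 exactly.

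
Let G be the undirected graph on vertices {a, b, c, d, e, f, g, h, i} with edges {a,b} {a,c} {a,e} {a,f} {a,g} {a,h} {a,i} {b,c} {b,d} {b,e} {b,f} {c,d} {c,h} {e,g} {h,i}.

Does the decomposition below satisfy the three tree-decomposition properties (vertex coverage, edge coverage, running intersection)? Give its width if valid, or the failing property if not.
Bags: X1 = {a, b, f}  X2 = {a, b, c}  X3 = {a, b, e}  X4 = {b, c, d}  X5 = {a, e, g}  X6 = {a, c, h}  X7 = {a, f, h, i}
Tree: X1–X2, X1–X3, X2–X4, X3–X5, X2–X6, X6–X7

No — bags containing vertex f are not connected in the tree.

A tree decomposition must satisfy three properties: every vertex lies in some bag; for every edge, both endpoints lie together in some bag; and for every vertex, the bags containing it form a connected subtree. Here bags containing vertex f are not connected in the tree, so the decomposition is invalid.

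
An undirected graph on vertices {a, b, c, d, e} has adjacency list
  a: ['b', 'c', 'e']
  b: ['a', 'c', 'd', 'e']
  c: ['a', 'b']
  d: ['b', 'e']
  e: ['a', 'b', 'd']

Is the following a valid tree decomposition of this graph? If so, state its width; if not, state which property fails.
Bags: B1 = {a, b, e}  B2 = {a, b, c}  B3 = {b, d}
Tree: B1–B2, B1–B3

No — edge (e,d) lies in no bag.

A tree decomposition must satisfy three properties: every vertex lies in some bag; for every edge, both endpoints lie together in some bag; and for every vertex, the bags containing it form a connected subtree. Here edge (e,d) lies in no bag, so the decomposition is invalid.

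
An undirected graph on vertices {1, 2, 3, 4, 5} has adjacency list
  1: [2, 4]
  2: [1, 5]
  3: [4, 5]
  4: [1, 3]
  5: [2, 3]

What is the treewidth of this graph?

A width-2 tree decomposition is:
Bags: B1 = {1, 3, 4}  B2 = {1, 2, 3}  B3 = {2, 3, 5}
Tree: B1–B2, B2–B3
Each bag holds 3 vertices, so the decomposition has width 2, which upper-bounds the treewidth. The edges 3–4–1–2–5–3 form a cycle, so G is not a tree and its treewidth is at least 2. The upper and lower bounds meet at 2, so that is the treewidth.

2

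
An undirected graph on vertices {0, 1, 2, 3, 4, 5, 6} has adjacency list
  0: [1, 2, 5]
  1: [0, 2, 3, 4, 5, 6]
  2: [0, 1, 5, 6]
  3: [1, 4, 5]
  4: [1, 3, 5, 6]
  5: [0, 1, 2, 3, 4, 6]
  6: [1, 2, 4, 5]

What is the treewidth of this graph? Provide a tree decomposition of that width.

Each bag holds 4 vertices, so the decomposition has width 3, which upper-bounds the treewidth. For the lower bound, the 4 vertices {0, 1, 2, 5} are pairwise adjacent, and any tree decomposition puts a clique entirely inside one bag — forcing width ≥ 3. Combining the bounds, tw(G) = 3.

Treewidth 3.
One optimal decomposition is:
Bags: B1 = {1, 2, 5, 6}  B2 = {1, 4, 5, 6}  B3 = {0, 1, 2, 5}  B4 = {1, 3, 4, 5}
Tree: B1–B2, B1–B3, B2–B4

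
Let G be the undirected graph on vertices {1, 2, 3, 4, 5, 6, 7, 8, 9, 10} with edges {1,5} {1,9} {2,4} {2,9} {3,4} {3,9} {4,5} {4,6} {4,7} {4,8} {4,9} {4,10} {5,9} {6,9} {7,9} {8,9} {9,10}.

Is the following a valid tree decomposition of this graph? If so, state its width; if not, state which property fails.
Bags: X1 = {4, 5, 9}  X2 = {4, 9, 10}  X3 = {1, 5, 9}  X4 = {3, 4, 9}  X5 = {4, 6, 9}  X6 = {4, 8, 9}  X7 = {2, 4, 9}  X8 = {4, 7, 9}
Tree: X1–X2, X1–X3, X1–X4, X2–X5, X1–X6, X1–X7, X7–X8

Every vertex of G appears in some bag (union = {1, 2, 3, 4, 5, 6, 7, 8, 9, 10}); every edge is covered by a bag; and for each vertex v the set of bags containing v is connected in the bag tree. The decomposition is therefore valid. The largest bag has 3 vertices, so the width is 2.

Yes; width 2.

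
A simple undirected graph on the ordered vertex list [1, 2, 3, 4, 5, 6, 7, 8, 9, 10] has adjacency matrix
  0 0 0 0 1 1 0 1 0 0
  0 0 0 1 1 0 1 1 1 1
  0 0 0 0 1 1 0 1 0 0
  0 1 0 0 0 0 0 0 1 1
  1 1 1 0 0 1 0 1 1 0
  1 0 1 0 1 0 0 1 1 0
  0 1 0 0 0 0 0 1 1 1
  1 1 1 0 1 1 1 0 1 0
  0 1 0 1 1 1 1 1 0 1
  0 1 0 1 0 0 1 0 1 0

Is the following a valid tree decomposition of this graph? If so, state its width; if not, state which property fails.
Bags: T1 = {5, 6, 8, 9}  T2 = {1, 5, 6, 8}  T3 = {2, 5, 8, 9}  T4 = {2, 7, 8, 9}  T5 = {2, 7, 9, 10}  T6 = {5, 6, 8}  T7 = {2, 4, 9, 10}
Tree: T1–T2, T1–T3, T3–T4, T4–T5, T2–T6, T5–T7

No — vertex 3 appears in no bag.

A tree decomposition must satisfy three properties: every vertex lies in some bag; for every edge, both endpoints lie together in some bag; and for every vertex, the bags containing it form a connected subtree. Here vertex 3 appears in no bag, so the decomposition is invalid.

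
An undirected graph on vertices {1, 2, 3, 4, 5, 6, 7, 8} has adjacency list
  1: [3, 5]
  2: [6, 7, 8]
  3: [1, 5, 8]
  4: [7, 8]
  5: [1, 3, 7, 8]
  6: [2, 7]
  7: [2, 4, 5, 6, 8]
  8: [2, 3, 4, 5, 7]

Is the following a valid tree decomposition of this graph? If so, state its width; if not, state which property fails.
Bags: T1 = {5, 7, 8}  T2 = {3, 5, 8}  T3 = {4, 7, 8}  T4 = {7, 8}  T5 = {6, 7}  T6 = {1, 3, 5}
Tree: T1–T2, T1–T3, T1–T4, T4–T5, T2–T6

No — vertex 2 appears in no bag.

A tree decomposition must satisfy three properties: every vertex lies in some bag; for every edge, both endpoints lie together in some bag; and for every vertex, the bags containing it form a connected subtree. Here vertex 2 appears in no bag, so the decomposition is invalid.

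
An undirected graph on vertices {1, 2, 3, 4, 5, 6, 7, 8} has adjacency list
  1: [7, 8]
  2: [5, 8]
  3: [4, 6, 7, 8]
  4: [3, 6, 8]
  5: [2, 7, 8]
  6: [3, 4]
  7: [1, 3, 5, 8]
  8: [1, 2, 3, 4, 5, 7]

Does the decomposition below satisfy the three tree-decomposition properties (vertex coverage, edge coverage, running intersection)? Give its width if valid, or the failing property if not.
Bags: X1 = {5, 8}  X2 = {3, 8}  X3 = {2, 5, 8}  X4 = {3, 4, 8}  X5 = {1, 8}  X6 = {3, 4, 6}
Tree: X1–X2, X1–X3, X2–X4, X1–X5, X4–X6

A tree decomposition must satisfy three properties: every vertex lies in some bag; for every edge, both endpoints lie together in some bag; and for every vertex, the bags containing it form a connected subtree. Here vertex 7 appears in no bag, so the decomposition is invalid.

No — vertex 7 appears in no bag.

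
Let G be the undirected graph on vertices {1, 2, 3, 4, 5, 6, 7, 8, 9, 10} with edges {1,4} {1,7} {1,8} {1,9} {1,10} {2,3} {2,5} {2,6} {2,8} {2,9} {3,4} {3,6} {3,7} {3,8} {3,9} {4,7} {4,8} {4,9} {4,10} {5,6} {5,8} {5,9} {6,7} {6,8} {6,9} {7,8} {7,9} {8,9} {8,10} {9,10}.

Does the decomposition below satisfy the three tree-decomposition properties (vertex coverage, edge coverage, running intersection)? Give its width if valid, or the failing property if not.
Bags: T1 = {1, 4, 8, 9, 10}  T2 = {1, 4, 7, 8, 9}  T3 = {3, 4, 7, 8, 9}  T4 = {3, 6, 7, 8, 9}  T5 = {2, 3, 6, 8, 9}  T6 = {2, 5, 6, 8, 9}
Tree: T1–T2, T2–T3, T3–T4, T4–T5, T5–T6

Yes; width 4.

Checking the three conditions: (i) the bags cover all of {1, 2, 3, 4, 5, 6, 7, 8, 9, 10}; (ii) for each edge, some bag contains both endpoints; (iii) the bags containing any fixed vertex form a subtree. All hold, so the decomposition is valid with width 5 − 1 = 4.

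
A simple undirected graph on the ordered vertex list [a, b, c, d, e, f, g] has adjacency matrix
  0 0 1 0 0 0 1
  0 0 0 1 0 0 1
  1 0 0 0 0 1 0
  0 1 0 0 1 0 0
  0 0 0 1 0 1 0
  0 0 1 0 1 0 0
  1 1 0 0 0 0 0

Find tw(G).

2

A width-2 tree decomposition is:
Bags: B1 = {a, c, g}  B2 = {b, c, g}  B3 = {b, c, d}  B4 = {c, d, e}  B5 = {c, e, f}
Tree: B1–B2, B2–B3, B3–B4, B4–B5
Each bag holds 3 vertices, so the decomposition has width 2, which upper-bounds the treewidth. The edges c–a–g–b–d–e–f–c form a cycle, so G is not a tree and its treewidth is at least 2. The upper and lower bounds meet at 2, so that is the treewidth.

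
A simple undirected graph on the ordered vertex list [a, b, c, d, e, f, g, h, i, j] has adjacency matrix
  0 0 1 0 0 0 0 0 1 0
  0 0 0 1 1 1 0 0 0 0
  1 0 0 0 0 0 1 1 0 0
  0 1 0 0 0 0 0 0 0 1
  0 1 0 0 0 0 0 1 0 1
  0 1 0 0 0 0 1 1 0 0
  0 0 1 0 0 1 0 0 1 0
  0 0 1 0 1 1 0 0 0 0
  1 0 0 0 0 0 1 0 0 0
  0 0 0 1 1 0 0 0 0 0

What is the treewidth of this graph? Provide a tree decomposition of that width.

Treewidth 2.
One such decomposition:
Bags: B1 = {d, e, j}  B2 = {b, d, e}  B3 = {b, e, h}  B4 = {b, f, h}  B5 = {c, f, h}  B6 = {c, f, g}  B7 = {a, c, g}  B8 = {a, g, i}
Tree: B1–B2, B2–B3, B3–B4, B4–B5, B5–B6, B6–B7, B7–B8

Every bag has size at most 3, so the width is 3 − 1 = 2 and tw(G) ≤ 2. For the lower bound, G contains the cycle j–d–b–e–j, so G is not a forest; only forests have treewidth ≤ 1, hence tw(G) ≥ 2. Combining the bounds, tw(G) = 2.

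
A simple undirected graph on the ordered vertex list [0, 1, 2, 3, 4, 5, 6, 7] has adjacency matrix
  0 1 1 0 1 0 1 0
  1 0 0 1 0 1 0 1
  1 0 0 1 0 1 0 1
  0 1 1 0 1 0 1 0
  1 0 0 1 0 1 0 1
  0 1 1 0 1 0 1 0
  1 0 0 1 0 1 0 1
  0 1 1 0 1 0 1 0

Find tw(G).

A width-4 tree decomposition is:
Bags: B1 = {0, 3, 5, 6, 7}  B2 = {0, 1, 3, 5, 7}  B3 = {0, 3, 4, 5, 7}  B4 = {0, 2, 3, 5, 7}
Tree: B1–B2, B2–B3, B3–B4
Every bag has size at most 5, so the width is 5 − 1 = 4 and tw(G) ≤ 4. For the lower bound: the 5 vertex sets {3,6}, {1,5}, {4,7}, {0}, {2} are disjoint, each induces a connected subgraph, and every pair is joined by at least one edge of G. Contracting each set to a single vertex therefore yields K_{5} as a minor, and since treewidth is minor-monotone, tw(G) ≥ tw(K_{5}) = 4. The upper and lower bounds meet at 4, so that is the treewidth.

4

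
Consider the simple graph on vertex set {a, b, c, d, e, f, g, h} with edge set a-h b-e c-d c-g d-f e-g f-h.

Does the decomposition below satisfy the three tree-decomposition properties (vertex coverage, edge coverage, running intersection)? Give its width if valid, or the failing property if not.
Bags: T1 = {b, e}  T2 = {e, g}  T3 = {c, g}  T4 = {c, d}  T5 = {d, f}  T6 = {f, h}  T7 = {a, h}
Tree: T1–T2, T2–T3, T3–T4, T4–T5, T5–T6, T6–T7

Yes; width 1.

Checking the three conditions: (i) the bags cover all of {a, b, c, d, e, f, g, h}; (ii) for each edge, some bag contains both endpoints; (iii) the bags containing any fixed vertex form a subtree. All hold, so the decomposition is valid with width 2 − 1 = 1.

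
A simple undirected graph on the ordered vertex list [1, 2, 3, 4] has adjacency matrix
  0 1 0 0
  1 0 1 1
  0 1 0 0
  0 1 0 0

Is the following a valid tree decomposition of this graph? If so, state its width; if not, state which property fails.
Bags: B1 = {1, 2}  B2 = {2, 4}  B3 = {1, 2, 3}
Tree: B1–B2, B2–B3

A tree decomposition must satisfy three properties: every vertex lies in some bag; for every edge, both endpoints lie together in some bag; and for every vertex, the bags containing it form a connected subtree. Here bags containing vertex 1 are not connected in the tree, so the decomposition is invalid.

No — bags containing vertex 1 are not connected in the tree.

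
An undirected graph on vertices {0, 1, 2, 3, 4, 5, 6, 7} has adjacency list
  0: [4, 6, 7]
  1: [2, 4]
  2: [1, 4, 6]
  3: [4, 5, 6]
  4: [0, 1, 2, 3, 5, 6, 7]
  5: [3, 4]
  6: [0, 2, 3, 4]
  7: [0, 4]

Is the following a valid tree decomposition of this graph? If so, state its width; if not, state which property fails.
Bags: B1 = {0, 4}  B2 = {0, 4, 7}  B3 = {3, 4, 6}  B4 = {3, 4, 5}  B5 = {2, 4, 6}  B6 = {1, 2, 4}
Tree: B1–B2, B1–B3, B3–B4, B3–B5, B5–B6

No — edge (6,0) lies in no bag.

A tree decomposition must satisfy three properties: every vertex lies in some bag; for every edge, both endpoints lie together in some bag; and for every vertex, the bags containing it form a connected subtree. Here edge (6,0) lies in no bag, so the decomposition is invalid.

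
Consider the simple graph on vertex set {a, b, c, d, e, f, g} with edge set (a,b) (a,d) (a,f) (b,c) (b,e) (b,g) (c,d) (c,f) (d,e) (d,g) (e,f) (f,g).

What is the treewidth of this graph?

A width-3 tree decomposition is:
Bags: B1 = {b, d, e, f}  B2 = {b, d, f, g}  B3 = {a, b, d, f}  B4 = {b, c, d, f}
Tree: B1–B2, B2–B3, B3–B4
The largest bag has 4 vertices, giving width 3; this decomposition certifies tw(G) ≤ 3. For the lower bound: the 4 vertex sets {b,e}, {d,g}, {f}, {a} are disjoint, each induces a connected subgraph, and every pair is joined by at least one edge of G. Contracting each set to a single vertex therefore yields K_{4} as a minor, and since treewidth is minor-monotone, tw(G) ≥ tw(K_{4}) = 3. Combining the bounds, tw(G) = 3.

3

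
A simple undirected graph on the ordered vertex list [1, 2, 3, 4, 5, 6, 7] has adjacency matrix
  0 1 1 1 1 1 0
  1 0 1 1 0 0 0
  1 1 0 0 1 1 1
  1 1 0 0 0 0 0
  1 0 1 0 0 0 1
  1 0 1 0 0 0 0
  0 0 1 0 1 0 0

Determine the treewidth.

A width-2 tree decomposition is:
Bags: B1 = {1, 3, 5}  B2 = {3, 5, 7}  B3 = {1, 2, 3}  B4 = {1, 3, 6}  B5 = {1, 2, 4}
Tree: B1–B2, B1–B3, B1–B4, B3–B5
The largest bag has 3 vertices, giving width 2; this decomposition certifies tw(G) ≤ 2. On the other hand G contains the 3-clique {1, 2, 3}. A clique must lie in a single bag of any decomposition, so no decomposition can have width below 2. Hence tw(G) = 2 exactly.

2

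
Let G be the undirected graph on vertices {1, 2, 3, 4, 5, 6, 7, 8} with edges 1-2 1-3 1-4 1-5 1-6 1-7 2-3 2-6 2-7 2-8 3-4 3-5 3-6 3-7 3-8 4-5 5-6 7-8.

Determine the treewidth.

3

A width-3 tree decomposition is:
Bags: B1 = {1, 2, 3, 6}  B2 = {1, 3, 5, 6}  B3 = {1, 2, 3, 7}  B4 = {1, 3, 4, 5}  B5 = {2, 3, 7, 8}
Tree: B1–B2, B1–B3, B2–B4, B3–B5
The largest bag has 4 vertices, giving width 3; this decomposition certifies tw(G) ≤ 3. On the other hand G contains the 4-clique {2, 3, 7, 8}. A clique must lie in a single bag of any decomposition, so no decomposition can have width below 3. Therefore the treewidth is 3.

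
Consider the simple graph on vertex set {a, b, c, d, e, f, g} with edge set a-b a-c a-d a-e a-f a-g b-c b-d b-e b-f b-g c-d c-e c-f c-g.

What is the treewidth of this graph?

3

A width-3 tree decomposition is:
Bags: B1 = {a, b, c, e}  B2 = {a, b, c, g}  B3 = {a, b, c, d}  B4 = {a, b, c, f}
Tree: B1–B2, B2–B3, B1–B4
Each bag holds 4 vertices, so the decomposition has width 3, which upper-bounds the treewidth. For the lower bound, the 4 vertices {a, b, c, d} are pairwise adjacent, and any tree decomposition puts a clique entirely inside one bag — forcing width ≥ 3. Combining the bounds, tw(G) = 3.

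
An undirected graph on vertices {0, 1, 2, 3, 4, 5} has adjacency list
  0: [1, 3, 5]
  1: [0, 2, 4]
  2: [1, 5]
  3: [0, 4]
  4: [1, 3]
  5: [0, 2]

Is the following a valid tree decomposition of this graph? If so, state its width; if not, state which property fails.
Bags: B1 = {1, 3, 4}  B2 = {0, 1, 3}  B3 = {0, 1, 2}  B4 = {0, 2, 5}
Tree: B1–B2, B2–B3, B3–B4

Every vertex of G appears in some bag (union = {0, 1, 2, 3, 4, 5}); every edge is covered by a bag; and for each vertex v the set of bags containing v is connected in the bag tree. The decomposition is therefore valid. The largest bag has 3 vertices, so the width is 2.

Yes; width 2.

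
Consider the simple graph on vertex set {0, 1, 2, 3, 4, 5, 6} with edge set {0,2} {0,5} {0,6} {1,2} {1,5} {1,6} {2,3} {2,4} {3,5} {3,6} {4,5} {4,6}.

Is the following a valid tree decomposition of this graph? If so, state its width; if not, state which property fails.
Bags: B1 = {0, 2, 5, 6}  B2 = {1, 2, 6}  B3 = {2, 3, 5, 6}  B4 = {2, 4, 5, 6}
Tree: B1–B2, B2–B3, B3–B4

A tree decomposition must satisfy three properties: every vertex lies in some bag; for every edge, both endpoints lie together in some bag; and for every vertex, the bags containing it form a connected subtree. Here edge (5,1) lies in no bag, so the decomposition is invalid.

No — edge (5,1) lies in no bag.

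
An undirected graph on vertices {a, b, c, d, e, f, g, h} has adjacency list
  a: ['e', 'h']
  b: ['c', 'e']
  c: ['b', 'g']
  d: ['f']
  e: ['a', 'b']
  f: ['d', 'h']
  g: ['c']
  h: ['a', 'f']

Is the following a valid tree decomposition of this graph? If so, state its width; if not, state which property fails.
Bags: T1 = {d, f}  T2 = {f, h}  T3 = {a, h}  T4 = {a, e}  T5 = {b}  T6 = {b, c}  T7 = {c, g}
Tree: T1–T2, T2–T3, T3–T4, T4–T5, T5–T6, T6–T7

A tree decomposition must satisfy three properties: every vertex lies in some bag; for every edge, both endpoints lie together in some bag; and for every vertex, the bags containing it form a connected subtree. Here edge (e,b) lies in no bag, so the decomposition is invalid.

No — edge (e,b) lies in no bag.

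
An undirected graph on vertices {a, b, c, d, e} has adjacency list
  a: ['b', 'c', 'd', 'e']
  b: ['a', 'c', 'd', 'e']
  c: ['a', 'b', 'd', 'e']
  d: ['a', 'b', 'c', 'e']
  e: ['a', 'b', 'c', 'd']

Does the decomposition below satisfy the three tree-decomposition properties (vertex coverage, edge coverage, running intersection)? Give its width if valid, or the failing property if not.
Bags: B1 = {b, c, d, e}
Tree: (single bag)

A tree decomposition must satisfy three properties: every vertex lies in some bag; for every edge, both endpoints lie together in some bag; and for every vertex, the bags containing it form a connected subtree. Here vertex a appears in no bag, so the decomposition is invalid.

No — vertex a appears in no bag.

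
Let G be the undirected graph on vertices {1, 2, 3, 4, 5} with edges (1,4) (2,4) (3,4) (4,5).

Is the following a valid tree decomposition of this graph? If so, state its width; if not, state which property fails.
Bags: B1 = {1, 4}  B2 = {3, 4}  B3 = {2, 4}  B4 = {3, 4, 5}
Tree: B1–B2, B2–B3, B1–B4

A tree decomposition must satisfy three properties: every vertex lies in some bag; for every edge, both endpoints lie together in some bag; and for every vertex, the bags containing it form a connected subtree. Here bags containing vertex 3 are not connected in the tree, so the decomposition is invalid.

No — bags containing vertex 3 are not connected in the tree.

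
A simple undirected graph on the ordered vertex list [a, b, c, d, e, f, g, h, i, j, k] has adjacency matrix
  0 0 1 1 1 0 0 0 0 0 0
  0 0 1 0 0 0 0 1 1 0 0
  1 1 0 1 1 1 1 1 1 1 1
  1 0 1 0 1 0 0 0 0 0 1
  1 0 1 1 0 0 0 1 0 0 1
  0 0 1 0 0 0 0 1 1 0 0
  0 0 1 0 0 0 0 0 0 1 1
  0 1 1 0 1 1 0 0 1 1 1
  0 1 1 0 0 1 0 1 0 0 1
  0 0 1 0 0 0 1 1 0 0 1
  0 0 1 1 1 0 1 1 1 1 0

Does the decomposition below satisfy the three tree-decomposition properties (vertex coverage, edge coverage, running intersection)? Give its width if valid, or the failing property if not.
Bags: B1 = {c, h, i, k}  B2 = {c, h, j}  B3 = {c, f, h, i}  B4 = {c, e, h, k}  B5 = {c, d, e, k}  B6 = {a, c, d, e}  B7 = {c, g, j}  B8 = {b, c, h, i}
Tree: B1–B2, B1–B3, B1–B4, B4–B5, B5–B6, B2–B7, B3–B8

No — edge (k,j) lies in no bag.

A tree decomposition must satisfy three properties: every vertex lies in some bag; for every edge, both endpoints lie together in some bag; and for every vertex, the bags containing it form a connected subtree. Here edge (k,j) lies in no bag, so the decomposition is invalid.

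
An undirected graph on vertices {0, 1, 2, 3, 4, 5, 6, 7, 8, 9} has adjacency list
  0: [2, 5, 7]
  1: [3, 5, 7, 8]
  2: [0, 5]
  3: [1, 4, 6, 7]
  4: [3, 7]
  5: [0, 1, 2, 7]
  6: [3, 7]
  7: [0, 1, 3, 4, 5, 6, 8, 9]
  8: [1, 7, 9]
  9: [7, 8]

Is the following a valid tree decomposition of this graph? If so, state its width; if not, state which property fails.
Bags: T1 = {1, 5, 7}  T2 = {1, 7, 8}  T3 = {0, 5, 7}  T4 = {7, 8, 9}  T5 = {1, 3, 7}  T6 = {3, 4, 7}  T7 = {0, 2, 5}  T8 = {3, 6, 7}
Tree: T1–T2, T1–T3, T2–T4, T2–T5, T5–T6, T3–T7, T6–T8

Yes; width 2.

Every vertex of G appears in some bag (union = {0, 1, 2, 3, 4, 5, 6, 7, 8, 9}); every edge is covered by a bag; and for each vertex v the set of bags containing v is connected in the bag tree. The decomposition is therefore valid. The largest bag has 3 vertices, so the width is 2.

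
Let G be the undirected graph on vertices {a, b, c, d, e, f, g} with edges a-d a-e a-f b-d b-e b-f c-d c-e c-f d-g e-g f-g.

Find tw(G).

3

A width-3 tree decomposition is:
Bags: B1 = {c, d, e, f}  B2 = {a, d, e, f}  B3 = {b, d, e, f}  B4 = {d, e, f, g}
Tree: B1–B2, B2–B3, B3–B4
Every bag has size at most 4, so the width is 4 − 1 = 3 and tw(G) ≤ 3. For the lower bound: the 4 vertex sets {c,f}, {a,d}, {e}, {b} are disjoint, each induces a connected subgraph, and every pair is joined by at least one edge of G. Contracting each set to a single vertex therefore yields K_{4} as a minor, and since treewidth is minor-monotone, tw(G) ≥ tw(K_{4}) = 3. Hence tw(G) = 3 exactly.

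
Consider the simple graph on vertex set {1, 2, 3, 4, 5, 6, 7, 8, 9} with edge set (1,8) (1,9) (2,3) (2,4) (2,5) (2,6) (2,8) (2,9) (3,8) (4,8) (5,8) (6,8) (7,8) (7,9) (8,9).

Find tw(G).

2

A width-2 tree decomposition is:
Bags: B1 = {1, 8, 9}  B2 = {2, 8, 9}  B3 = {2, 5, 8}  B4 = {2, 4, 8}  B5 = {2, 6, 8}  B6 = {7, 8, 9}  B7 = {2, 3, 8}
Tree: B1–B2, B2–B3, B3–B4, B2–B5, B2–B6, B5–B7
Each bag holds 3 vertices, so the decomposition has width 2, which upper-bounds the treewidth. On the other hand G contains the 3-clique {1, 8, 9}. A clique must lie in a single bag of any decomposition, so no decomposition can have width below 2. Combining the bounds, tw(G) = 2.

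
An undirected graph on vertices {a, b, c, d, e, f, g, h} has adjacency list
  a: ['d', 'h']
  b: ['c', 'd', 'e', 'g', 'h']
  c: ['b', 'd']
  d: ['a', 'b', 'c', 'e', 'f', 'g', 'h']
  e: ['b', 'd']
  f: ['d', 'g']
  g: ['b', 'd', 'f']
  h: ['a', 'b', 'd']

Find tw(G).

A width-2 tree decomposition is:
Bags: B1 = {b, d, e}  B2 = {b, d, h}  B3 = {b, c, d}  B4 = {b, d, g}  B5 = {a, d, h}  B6 = {d, f, g}
Tree: B1–B2, B2–B3, B1–B4, B2–B5, B4–B6
Each bag holds 3 vertices, so the decomposition has width 2, which upper-bounds the treewidth. Conversely, {a, d, h} is a clique of size 3, and the vertices of any clique must share a bag in every tree decomposition; so some bag has ≥ 3 vertices and tw(G) ≥ 2. Combining the bounds, tw(G) = 2.

2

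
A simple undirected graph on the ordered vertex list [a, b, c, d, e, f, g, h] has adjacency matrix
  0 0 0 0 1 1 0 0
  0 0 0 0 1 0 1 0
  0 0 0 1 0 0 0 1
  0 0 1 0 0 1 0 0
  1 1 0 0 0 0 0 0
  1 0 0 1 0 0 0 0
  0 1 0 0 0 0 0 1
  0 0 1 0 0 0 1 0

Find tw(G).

2

A width-2 tree decomposition is:
Bags: B1 = {b, g, h}  B2 = {b, e, h}  B3 = {a, e, h}  B4 = {a, f, h}  B5 = {d, f, h}  B6 = {c, d, h}
Tree: B1–B2, B2–B3, B3–B4, B4–B5, B5–B6
Each bag holds 3 vertices, so the decomposition has width 2, which upper-bounds the treewidth. For the lower bound, G contains the cycle h–g–b–e–a–f–d–c–h, so G is not a forest; only forests have treewidth ≤ 1, hence tw(G) ≥ 2. Combining the bounds, tw(G) = 2.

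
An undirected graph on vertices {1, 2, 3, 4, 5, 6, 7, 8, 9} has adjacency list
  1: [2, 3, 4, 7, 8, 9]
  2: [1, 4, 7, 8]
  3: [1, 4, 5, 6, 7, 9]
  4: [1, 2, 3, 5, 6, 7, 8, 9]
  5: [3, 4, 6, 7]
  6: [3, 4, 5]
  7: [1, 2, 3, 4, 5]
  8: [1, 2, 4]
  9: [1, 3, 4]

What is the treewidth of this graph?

A width-3 tree decomposition is:
Bags: B1 = {1, 3, 4, 7}  B2 = {1, 2, 4, 7}  B3 = {1, 3, 4, 9}  B4 = {1, 2, 4, 8}  B5 = {3, 4, 5, 7}  B6 = {3, 4, 5, 6}
Tree: B1–B2, B1–B3, B2–B4, B1–B5, B5–B6
Every bag has size at most 4, so the width is 4 − 1 = 3 and tw(G) ≤ 3. Conversely, {1, 3, 4, 9} is a clique of size 4, and the vertices of any clique must share a bag in every tree decomposition; so some bag has ≥ 4 vertices and tw(G) ≥ 3. Combining the bounds, tw(G) = 3.

3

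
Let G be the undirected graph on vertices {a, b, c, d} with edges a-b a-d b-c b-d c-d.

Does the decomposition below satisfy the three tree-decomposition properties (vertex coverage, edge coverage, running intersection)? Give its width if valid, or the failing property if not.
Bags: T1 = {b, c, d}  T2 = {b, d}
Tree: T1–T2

No — vertex a appears in no bag.

A tree decomposition must satisfy three properties: every vertex lies in some bag; for every edge, both endpoints lie together in some bag; and for every vertex, the bags containing it form a connected subtree. Here vertex a appears in no bag, so the decomposition is invalid.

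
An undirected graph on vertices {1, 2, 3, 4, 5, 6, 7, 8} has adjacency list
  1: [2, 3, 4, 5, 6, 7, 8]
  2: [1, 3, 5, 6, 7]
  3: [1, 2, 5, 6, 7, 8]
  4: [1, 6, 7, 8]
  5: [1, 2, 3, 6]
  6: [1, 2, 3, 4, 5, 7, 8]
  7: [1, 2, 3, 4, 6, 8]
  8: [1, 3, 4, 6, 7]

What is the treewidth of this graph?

A width-4 tree decomposition is:
Bags: B1 = {1, 2, 3, 6, 7}  B2 = {1, 3, 6, 7, 8}  B3 = {1, 2, 3, 5, 6}  B4 = {1, 4, 6, 7, 8}
Tree: B1–B2, B1–B3, B2–B4
Each bag holds 5 vertices, so the decomposition has width 4, which upper-bounds the treewidth. Conversely, {1, 3, 6, 7, 8} is a clique of size 5, and the vertices of any clique must share a bag in every tree decomposition; so some bag has ≥ 5 vertices and tw(G) ≥ 4. Hence tw(G) = 4 exactly.

4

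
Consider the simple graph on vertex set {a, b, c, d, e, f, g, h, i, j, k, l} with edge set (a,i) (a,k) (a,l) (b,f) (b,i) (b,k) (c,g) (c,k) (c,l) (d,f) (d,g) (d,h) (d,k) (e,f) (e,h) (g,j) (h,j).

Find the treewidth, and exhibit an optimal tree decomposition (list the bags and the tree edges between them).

The largest bag has 4 vertices, giving width 3; this decomposition certifies tw(G) ≤ 3. For the lower bound: the 4 vertex sets {a,i,l}, {b}, {k}, {c,d,f,g} are disjoint, each induces a connected subgraph, and every pair is joined by at least one edge of G. Contracting each set to a single vertex therefore yields K_{4} as a minor, and since treewidth is minor-monotone, tw(G) ≥ tw(K_{4}) = 3. Therefore the treewidth is 3.

Treewidth 3.
One optimal decomposition is:
Bags: B1 = {a, b, i, l}  B2 = {a, b, k, l}  B3 = {b, c, k, l}  B4 = {b, c, f, k}  B5 = {c, d, f, k}  B6 = {c, d, f, g}  B7 = {d, e, f, g}  B8 = {d, e, g, h}  B9 = {e, g, h, j}
Tree: B1–B2, B2–B3, B3–B4, B4–B5, B5–B6, B6–B7, B7–B8, B8–B9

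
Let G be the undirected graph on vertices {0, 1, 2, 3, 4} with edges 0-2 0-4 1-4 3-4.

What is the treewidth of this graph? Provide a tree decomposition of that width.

Every bag has size at most 2, so the width is 2 − 1 = 1 and tw(G) ≤ 1. Since G has at least one edge (e.g. 4–1), it is not an edgeless graph, so tw(G) ≥ 1. Hence tw(G) = 1 exactly.

Treewidth 1.
One such decomposition:
Bags: B1 = {1, 4}  B2 = {3, 4}  B3 = {0, 4}  B4 = {0, 2}
Tree: B1–B2, B1–B3, B3–B4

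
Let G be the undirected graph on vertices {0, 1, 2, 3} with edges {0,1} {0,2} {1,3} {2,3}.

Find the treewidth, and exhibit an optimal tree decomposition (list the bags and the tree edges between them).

Treewidth 2.
One optimal decomposition is:
Bags: B1 = {0, 2, 3}  B2 = {0, 1, 3}
Tree: B1–B2

Each bag holds 3 vertices, so the decomposition has width 2, which upper-bounds the treewidth. Since 0–2–3–1–0 is a cycle in G, G is not acyclic. Forests are exactly the graphs of treewidth ≤ 1, so tw(G) ≥ 2. Therefore the treewidth is 2.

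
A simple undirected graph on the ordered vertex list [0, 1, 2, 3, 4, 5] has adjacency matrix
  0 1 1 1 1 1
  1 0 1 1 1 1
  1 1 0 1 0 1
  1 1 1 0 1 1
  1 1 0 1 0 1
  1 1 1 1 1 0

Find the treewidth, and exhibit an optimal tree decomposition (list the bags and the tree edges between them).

Treewidth 4.
One such decomposition:
Bags: B1 = {0, 1, 3, 4, 5}  B2 = {0, 1, 2, 3, 5}
Tree: B1–B2

Every bag has size at most 5, so the width is 5 − 1 = 4 and tw(G) ≤ 4. Conversely, {0, 1, 2, 3, 5} is a clique of size 5, and the vertices of any clique must share a bag in every tree decomposition; so some bag has ≥ 5 vertices and tw(G) ≥ 4. The upper and lower bounds meet at 4, so that is the treewidth.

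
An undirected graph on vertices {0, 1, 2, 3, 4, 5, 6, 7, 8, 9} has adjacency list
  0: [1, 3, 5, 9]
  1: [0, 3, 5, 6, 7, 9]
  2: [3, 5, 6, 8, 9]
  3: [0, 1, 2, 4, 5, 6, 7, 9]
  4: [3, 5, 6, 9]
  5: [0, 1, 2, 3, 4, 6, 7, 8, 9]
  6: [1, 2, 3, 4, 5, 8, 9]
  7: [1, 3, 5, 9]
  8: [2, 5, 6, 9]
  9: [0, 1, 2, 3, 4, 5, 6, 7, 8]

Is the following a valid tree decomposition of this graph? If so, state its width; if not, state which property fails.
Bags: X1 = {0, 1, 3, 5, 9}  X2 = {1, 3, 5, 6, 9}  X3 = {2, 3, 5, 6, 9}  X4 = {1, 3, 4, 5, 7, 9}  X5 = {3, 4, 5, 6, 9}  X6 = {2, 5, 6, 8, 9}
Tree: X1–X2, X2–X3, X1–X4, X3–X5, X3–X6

A tree decomposition must satisfy three properties: every vertex lies in some bag; for every edge, both endpoints lie together in some bag; and for every vertex, the bags containing it form a connected subtree. Here bags containing vertex 4 are not connected in the tree, so the decomposition is invalid.

No — bags containing vertex 4 are not connected in the tree.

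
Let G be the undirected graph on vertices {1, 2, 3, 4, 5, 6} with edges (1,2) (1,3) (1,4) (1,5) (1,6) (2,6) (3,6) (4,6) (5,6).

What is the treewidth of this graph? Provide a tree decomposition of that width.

Treewidth 2.
One such decomposition:
Bags: B1 = {1, 5, 6}  B2 = {1, 2, 6}  B3 = {1, 3, 6}  B4 = {1, 4, 6}
Tree: B1–B2, B1–B3, B1–B4

The largest bag has 3 vertices, giving width 2; this decomposition certifies tw(G) ≤ 2. Conversely, {1, 2, 6} is a clique of size 3, and the vertices of any clique must share a bag in every tree decomposition; so some bag has ≥ 3 vertices and tw(G) ≥ 2. Therefore the treewidth is 2.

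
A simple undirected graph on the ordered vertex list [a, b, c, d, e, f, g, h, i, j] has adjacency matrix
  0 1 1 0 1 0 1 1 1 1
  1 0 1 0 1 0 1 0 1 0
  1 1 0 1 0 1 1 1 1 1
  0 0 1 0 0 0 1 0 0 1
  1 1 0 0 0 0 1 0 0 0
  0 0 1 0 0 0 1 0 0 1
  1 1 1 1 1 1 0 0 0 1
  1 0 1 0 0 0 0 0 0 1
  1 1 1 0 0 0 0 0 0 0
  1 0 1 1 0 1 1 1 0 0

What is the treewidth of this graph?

3

A width-3 tree decomposition is:
Bags: B1 = {a, c, h, j}  B2 = {a, c, g, j}  B3 = {a, b, c, g}  B4 = {a, b, e, g}  B5 = {a, b, c, i}  B6 = {c, d, g, j}  B7 = {c, f, g, j}
Tree: B1–B2, B2–B3, B3–B4, B3–B5, B2–B6, B6–B7
Every bag has size at most 4, so the width is 4 − 1 = 3 and tw(G) ≤ 3. Conversely, {a, b, e, g} is a clique of size 4, and the vertices of any clique must share a bag in every tree decomposition; so some bag has ≥ 4 vertices and tw(G) ≥ 3. Combining the bounds, tw(G) = 3.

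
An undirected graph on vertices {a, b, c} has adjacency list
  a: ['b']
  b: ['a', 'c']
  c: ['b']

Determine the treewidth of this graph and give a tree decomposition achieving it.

Treewidth 1.
One optimal decomposition is:
Bags: B1 = {b, c}  B2 = {a, b}
Tree: B1–B2

Each bag holds 2 vertices, so the decomposition has width 1, which upper-bounds the treewidth. Since G has at least one edge (e.g. c–b), it is not an edgeless graph, so tw(G) ≥ 1. Combining the bounds, tw(G) = 1.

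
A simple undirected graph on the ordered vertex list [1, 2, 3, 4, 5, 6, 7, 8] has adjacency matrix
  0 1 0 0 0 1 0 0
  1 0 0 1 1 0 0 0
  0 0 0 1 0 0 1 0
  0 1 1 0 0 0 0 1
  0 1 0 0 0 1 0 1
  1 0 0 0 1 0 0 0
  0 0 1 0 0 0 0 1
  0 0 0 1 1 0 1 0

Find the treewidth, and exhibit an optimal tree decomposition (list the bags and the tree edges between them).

The largest bag has 3 vertices, giving width 2; this decomposition certifies tw(G) ≤ 2. The edges 1–6–5–2–1 form a cycle, so G is not a tree and its treewidth is at least 2. Therefore the treewidth is 2.

Treewidth 2.
One optimal decomposition is:
Bags: B1 = {1, 2, 6}  B2 = {2, 5, 6}  B3 = {2, 4, 5}  B4 = {4, 5, 8}  B5 = {3, 4, 8}  B6 = {3, 7, 8}
Tree: B1–B2, B2–B3, B3–B4, B4–B5, B5–B6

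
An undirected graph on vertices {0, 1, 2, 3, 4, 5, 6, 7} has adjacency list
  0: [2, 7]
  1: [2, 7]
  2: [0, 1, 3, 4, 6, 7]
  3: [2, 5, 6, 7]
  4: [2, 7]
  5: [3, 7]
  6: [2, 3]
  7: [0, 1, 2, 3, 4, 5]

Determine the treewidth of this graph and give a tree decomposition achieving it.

Treewidth 2.
One such decomposition:
Bags: B1 = {2, 3, 7}  B2 = {1, 2, 7}  B3 = {0, 2, 7}  B4 = {2, 4, 7}  B5 = {2, 3, 6}  B6 = {3, 5, 7}
Tree: B1–B2, B2–B3, B2–B4, B1–B5, B1–B6

Each bag holds 3 vertices, so the decomposition has width 2, which upper-bounds the treewidth. For the lower bound, the 3 vertices {2, 3, 6} are pairwise adjacent, and any tree decomposition puts a clique entirely inside one bag — forcing width ≥ 2. Therefore the treewidth is 2.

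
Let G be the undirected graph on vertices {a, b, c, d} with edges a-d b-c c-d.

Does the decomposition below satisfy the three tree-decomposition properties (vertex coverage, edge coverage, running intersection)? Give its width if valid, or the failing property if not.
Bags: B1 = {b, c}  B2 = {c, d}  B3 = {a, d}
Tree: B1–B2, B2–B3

Checking the three conditions: (i) the bags cover all of {a, b, c, d}; (ii) for each edge, some bag contains both endpoints; (iii) the bags containing any fixed vertex form a subtree. All hold, so the decomposition is valid with width 2 − 1 = 1.

Yes; width 1.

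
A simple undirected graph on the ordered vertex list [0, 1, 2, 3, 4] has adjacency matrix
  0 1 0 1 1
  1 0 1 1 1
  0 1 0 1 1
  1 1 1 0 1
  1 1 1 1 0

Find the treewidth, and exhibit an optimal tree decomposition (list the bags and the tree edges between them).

Each bag holds 4 vertices, so the decomposition has width 3, which upper-bounds the treewidth. Conversely, {0, 1, 3, 4} is a clique of size 4, and the vertices of any clique must share a bag in every tree decomposition; so some bag has ≥ 4 vertices and tw(G) ≥ 3. Combining the bounds, tw(G) = 3.

Treewidth 3.
One such decomposition:
Bags: B1 = {0, 1, 3, 4}  B2 = {1, 2, 3, 4}
Tree: B1–B2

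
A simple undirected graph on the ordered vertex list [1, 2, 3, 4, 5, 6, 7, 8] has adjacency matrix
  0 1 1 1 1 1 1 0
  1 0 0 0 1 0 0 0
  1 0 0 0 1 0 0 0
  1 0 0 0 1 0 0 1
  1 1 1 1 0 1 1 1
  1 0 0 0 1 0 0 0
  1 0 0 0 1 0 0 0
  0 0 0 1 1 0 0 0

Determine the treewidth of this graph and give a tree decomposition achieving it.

Every bag has size at most 3, so the width is 3 − 1 = 2 and tw(G) ≤ 2. On the other hand G contains the 3-clique {4, 5, 8}. A clique must lie in a single bag of any decomposition, so no decomposition can have width below 2. Therefore the treewidth is 2.

Treewidth 2.
One optimal decomposition is:
Bags: B1 = {1, 4, 5}  B2 = {1, 2, 5}  B3 = {4, 5, 8}  B4 = {1, 5, 6}  B5 = {1, 3, 5}  B6 = {1, 5, 7}
Tree: B1–B2, B1–B3, B1–B4, B2–B5, B2–B6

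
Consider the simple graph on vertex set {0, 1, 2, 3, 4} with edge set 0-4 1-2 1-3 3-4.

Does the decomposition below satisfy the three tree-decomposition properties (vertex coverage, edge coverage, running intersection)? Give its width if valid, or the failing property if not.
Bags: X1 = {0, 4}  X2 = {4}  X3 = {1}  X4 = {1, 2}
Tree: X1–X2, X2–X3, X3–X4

A tree decomposition must satisfy three properties: every vertex lies in some bag; for every edge, both endpoints lie together in some bag; and for every vertex, the bags containing it form a connected subtree. Here vertex 3 appears in no bag, so the decomposition is invalid.

No — vertex 3 appears in no bag.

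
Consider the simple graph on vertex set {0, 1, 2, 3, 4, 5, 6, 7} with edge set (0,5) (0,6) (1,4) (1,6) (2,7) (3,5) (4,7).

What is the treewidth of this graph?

A width-1 tree decomposition is:
Bags: B1 = {3, 5}  B2 = {0, 5}  B3 = {0, 6}  B4 = {1, 6}  B5 = {1, 4}  B6 = {4, 7}  B7 = {2, 7}
Tree: B1–B2, B2–B3, B3–B4, B4–B5, B5–B6, B6–B7
The largest bag has 2 vertices, giving width 1; this decomposition certifies tw(G) ≤ 1. Since G has at least one edge (e.g. 3–5), it is not an edgeless graph, so tw(G) ≥ 1. Therefore the treewidth is 1.

1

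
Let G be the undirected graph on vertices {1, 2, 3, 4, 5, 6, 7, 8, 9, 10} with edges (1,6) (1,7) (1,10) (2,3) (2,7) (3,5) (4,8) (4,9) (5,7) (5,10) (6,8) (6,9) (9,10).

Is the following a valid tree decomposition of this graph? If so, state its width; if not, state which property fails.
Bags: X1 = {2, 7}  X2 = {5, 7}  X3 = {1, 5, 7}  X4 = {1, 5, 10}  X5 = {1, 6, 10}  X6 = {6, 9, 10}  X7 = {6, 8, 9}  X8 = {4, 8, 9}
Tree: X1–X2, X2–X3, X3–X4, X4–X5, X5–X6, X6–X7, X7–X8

A tree decomposition must satisfy three properties: every vertex lies in some bag; for every edge, both endpoints lie together in some bag; and for every vertex, the bags containing it form a connected subtree. Here vertex 3 appears in no bag, so the decomposition is invalid.

No — vertex 3 appears in no bag.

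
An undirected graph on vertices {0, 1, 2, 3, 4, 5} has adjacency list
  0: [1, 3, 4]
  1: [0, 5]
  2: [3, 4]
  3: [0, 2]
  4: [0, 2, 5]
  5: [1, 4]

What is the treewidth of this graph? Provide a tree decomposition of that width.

Every bag has size at most 3, so the width is 3 − 1 = 2 and tw(G) ≤ 2. Since 5–1–0–4–5 is a cycle in G, G is not acyclic. Forests are exactly the graphs of treewidth ≤ 1, so tw(G) ≥ 2. Therefore the treewidth is 2.

Treewidth 2.
One optimal decomposition is:
Bags: B1 = {1, 4, 5}  B2 = {0, 1, 4}  B3 = {0, 2, 4}  B4 = {0, 2, 3}
Tree: B1–B2, B2–B3, B3–B4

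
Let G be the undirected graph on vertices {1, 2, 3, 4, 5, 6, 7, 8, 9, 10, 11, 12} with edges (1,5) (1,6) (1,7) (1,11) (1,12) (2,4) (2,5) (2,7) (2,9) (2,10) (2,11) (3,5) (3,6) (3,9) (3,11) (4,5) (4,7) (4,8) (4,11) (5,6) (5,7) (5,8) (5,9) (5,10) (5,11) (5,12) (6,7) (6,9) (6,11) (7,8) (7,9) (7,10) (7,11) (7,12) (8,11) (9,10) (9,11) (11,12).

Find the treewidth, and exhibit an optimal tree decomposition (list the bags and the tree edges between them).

Treewidth 4.
Bags: B1 = {2, 5, 7, 9, 11}  B2 = {2, 4, 5, 7, 11}  B3 = {4, 5, 7, 8, 11}  B4 = {2, 5, 7, 9, 10}  B5 = {5, 6, 7, 9, 11}  B6 = {1, 5, 6, 7, 11}  B7 = {3, 5, 6, 9, 11}  B8 = {1, 5, 7, 11, 12}
Tree: B1–B2, B2–B3, B1–B4, B1–B5, B5–B6, B5–B7, B6–B8

Every bag has size at most 5, so the width is 5 − 1 = 4 and tw(G) ≤ 4. For the lower bound, the 5 vertices {3, 5, 6, 9, 11} are pairwise adjacent, and any tree decomposition puts a clique entirely inside one bag — forcing width ≥ 4. Hence tw(G) = 4 exactly.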